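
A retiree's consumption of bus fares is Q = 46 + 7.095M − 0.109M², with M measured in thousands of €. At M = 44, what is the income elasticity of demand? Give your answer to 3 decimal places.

-0.747

At M = 44: Q = 147.1560.
dQ/dM = 7.095 − 0.218M = -2.49700.
η = (dQ/dM)·(M/Q) = -2.49700 × (44/147.1560) = -0.747.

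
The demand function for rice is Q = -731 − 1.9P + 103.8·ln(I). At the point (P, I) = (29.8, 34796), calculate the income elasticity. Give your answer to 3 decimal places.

At P = 29.8, I = 34796: Q = 297.843.
Holding P constant, ∂Q/∂I = 103.8/I = 0.0029831.
η_I = (∂Q/∂I)·(I/Q) = 0.0029831 × (34796/297.843) = 0.349.

0.349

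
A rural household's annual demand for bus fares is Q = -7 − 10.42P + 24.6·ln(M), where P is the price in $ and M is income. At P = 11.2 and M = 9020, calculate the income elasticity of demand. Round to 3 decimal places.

At P = 11.2, M = 9020: Q = 100.333.
Holding P constant, ∂Q/∂M = 24.6/M = 0.00272727.
η_M = (∂Q/∂M)·(M/Q) = 0.00272727 × (9020/100.333) = 0.245.

0.245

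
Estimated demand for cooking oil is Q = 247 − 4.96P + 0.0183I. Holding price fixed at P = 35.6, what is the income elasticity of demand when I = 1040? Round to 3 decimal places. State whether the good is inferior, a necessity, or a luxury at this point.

At P = 35.6, I = 1040: Q = 89.456.
Holding P constant, ∂Q/∂I = 0.0183.
η_I = (∂Q/∂I)·(I/Q) = 0.0183 × (1040/89.456) = 0.213.
Since 0 < η < 1, this is a necessity.

0.213 (necessity)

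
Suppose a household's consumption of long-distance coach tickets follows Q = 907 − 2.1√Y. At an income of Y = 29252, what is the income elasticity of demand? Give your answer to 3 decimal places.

At Y = 29252: Q = 547.832.
dQ/dY = -2.1/(2√Y) = -0.0061392 at this income.
η = (dQ/dY)·(Y/Q) = -0.0061392 × (29252/547.832) = -0.328.

-0.328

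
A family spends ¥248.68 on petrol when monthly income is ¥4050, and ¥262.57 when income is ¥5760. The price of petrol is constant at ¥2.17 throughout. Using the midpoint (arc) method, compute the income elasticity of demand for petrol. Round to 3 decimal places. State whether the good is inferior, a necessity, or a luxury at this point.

With a constant price, Q₁ = 248.68/2.17 = 114.599 and Q₂ = 262.57/2.17 = 121.000 (equivalently, work directly with expenditure since P cancels).
Midpoint %ΔQ = (262.57 − 248.68)/255.63 = 0.05434; midpoint %ΔI = (5760 − 4050)/4905 = 0.34862.
η = 0.05434 / 0.34862 = 0.156.
0 < η < 1 ⇒ necessity.

0.156 (necessity)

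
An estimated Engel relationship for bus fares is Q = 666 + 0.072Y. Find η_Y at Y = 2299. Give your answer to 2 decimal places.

0.20

At Y = 2299: Q = 831.528.
dQ/dY = 0.072.
η = (dQ/dY)·(Y/Q) = 0.072 × (2299/831.528) = 0.20.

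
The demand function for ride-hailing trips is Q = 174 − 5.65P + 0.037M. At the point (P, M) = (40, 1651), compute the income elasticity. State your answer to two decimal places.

At P = 40, M = 1651: Q = 9.087.
Holding P constant, ∂Q/∂M = 0.037.
η_M = (∂Q/∂M)·(M/Q) = 0.037 × (1651/9.087) = 6.72.

6.72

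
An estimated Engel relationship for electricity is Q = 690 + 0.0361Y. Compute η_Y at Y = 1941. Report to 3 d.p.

0.092

At Y = 1941: Q = 760.070.
dQ/dY = 0.0361.
η = (dQ/dY)·(Y/Q) = 0.0361 × (1941/760.070) = 0.092.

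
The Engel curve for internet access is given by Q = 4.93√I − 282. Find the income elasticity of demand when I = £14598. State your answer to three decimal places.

At I = 14598: Q = 313.653.
dQ/dI = 4.93/(2√I) = 0.0204019 at this income.
η = (dQ/dI)·(I/Q) = 0.0204019 × (14598/313.653) = 0.950.

0.950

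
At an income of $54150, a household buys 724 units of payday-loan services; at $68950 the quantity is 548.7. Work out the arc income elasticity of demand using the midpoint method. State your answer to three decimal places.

ΔQ = 548.7 − 724 = -175.3; midpoint Q̄ = (724 + 548.7)/2 = 636.35.
ΔI = 68950 − 54150 = 14800; midpoint Ī = (54150 + 68950)/2 = 61550.
η = (ΔQ/Q̄) ÷ (ΔI/Ī) = (-175.3/636.35) ÷ (14800/61550) = -1.146.

-1.146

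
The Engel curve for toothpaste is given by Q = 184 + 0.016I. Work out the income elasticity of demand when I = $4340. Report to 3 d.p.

At I = 4340: Q = 253.440.
dQ/dI = 0.016.
η = (dQ/dI)·(I/Q) = 0.016 × (4340/253.440) = 0.274.

0.274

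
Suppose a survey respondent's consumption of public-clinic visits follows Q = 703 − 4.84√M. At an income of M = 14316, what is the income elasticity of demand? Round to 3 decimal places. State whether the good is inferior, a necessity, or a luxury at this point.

At M = 14316: Q = 123.896.
dQ/dM = -4.84/(2√M) = -0.0202257 at this income.
η = (dQ/dM)·(M/Q) = -0.0202257 × (14316/123.896) = -2.337.
Since η < 0, the good is an inferior good.

-2.337 (inferior good)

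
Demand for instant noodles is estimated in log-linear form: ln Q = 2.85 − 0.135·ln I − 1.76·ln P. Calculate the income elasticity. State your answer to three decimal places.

-0.135

In a log-linear demand, the coefficient on ln I is the income elasticity.
So η = -0.135.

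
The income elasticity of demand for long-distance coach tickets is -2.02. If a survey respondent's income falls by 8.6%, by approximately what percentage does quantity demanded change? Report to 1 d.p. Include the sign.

17.4%

%ΔQ ≈ η × %ΔI = -2.02 × (-8.6%) = 17.4%.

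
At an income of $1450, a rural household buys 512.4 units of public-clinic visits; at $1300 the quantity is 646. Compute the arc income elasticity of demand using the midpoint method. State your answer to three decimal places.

ΔQ = 646 − 512.4 = 133.6; midpoint Q̄ = (512.4 + 646)/2 = 579.2.
ΔI = 1300 − 1450 = -150; midpoint Ī = (1450 + 1300)/2 = 1375.
η = (ΔQ/Q̄) ÷ (ΔI/Ī) = (133.6/579.2) ÷ (-150/1375) = -2.114.

-2.114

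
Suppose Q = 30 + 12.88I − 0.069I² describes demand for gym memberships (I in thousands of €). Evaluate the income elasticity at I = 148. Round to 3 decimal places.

At I = 148: Q = 424.8640.
dQ/dI = 12.88 − 0.138I = -7.54400.
η = (dQ/dI)·(I/Q) = -7.54400 × (148/424.8640) = -2.628.

-2.628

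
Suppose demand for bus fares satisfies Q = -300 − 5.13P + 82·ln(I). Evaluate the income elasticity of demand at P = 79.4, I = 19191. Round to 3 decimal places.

At P = 79.4, I = 19191: Q = 101.378.
Holding P constant, ∂Q/∂I = 82/I = 0.00427284.
η_I = (∂Q/∂I)·(I/Q) = 0.00427284 × (19191/101.378) = 0.809.

0.809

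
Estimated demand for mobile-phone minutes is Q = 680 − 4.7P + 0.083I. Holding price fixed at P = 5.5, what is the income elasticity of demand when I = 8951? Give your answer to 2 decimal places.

0.53

At P = 5.5, I = 8951: Q = 1397.083.
Holding P constant, ∂Q/∂I = 0.083.
η_I = (∂Q/∂I)·(I/Q) = 0.083 × (8951/1397.083) = 0.53.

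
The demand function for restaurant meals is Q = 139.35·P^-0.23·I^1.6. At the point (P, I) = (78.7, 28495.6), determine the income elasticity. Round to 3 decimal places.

1.600

For a multiplicative demand Q = A·P^α·I^β, the income elasticity is β everywhere.
Here β = 1.6, so η = 1.600.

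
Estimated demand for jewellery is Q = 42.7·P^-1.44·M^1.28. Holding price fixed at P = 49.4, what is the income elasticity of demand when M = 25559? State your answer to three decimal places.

For a multiplicative demand Q = A·P^α·M^β, the income elasticity is β everywhere.
Here β = 1.28, so η = 1.280.

1.280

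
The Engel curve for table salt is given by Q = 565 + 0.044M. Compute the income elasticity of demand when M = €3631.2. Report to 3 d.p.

At M = 3631.2: Q = 724.773.
dQ/dM = 0.044.
η = (dQ/dM)·(M/Q) = 0.044 × (3631.2/724.773) = 0.220.

0.220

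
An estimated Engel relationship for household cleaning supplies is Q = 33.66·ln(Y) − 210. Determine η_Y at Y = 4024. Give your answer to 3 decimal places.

0.485

At Y = 4024: Q = 69.379.
dQ/dY = 33.66/Y = 0.00836481 at this income.
η = (dQ/dY)·(Y/Q) = 0.00836481 × (4024/69.379) = 0.485.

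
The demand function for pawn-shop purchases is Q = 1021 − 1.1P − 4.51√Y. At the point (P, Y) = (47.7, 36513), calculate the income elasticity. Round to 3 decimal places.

At P = 47.7, Y = 36513: Q = 106.742.
Holding P constant, ∂Q/∂Y = -4.51/(2√Y) = -0.0118011.
η_Y = (∂Q/∂Y)·(Y/Q) = -0.0118011 × (36513/106.742) = -4.037.

-4.037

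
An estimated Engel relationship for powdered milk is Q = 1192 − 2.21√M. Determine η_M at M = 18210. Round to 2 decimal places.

-0.17

At M = 18210: Q = 893.773.
dQ/dM = -2.21/(2√M) = -0.00818856 at this income.
η = (dQ/dM)·(M/Q) = -0.00818856 × (18210/893.773) = -0.17.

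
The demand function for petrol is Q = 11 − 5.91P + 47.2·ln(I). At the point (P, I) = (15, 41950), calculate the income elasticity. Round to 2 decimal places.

At P = 15, I = 41950: Q = 424.758.
Holding P constant, ∂Q/∂I = 47.2/I = 0.00112515.
η_I = (∂Q/∂I)·(I/Q) = 0.00112515 × (41950/424.758) = 0.11.

0.11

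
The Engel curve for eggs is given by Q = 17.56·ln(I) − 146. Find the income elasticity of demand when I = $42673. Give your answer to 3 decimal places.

0.426

At I = 42673: Q = 41.213.
dQ/dI = 17.56/I = 0.000411501 at this income.
η = (dQ/dI)·(I/Q) = 0.000411501 × (42673/41.213) = 0.426.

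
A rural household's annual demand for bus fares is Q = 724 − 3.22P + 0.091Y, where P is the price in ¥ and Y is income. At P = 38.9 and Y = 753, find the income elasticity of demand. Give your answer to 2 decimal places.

0.10

At P = 38.9, Y = 753: Q = 667.265.
Holding P constant, ∂Q/∂Y = 0.091.
η_Y = (∂Q/∂Y)·(Y/Q) = 0.091 × (753/667.265) = 0.10.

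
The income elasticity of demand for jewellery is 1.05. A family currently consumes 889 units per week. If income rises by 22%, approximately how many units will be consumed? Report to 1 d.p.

%ΔQ ≈ η × %ΔI = 1.05 × 22% = 23.1%.
New Q ≈ 889 × (1 + 0.231) = 1094.4.

1094.4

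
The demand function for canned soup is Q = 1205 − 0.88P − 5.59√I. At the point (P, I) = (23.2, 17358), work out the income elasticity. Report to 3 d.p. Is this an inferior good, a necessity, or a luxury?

At P = 23.2, I = 17358: Q = 448.103.
Holding P constant, ∂Q/∂I = -5.59/(2√I) = -0.0212145.
η_I = (∂Q/∂I)·(I/Q) = -0.0212145 × (17358/448.103) = -0.822.
Since η < 0, this is an inferior good.

-0.822 (inferior good)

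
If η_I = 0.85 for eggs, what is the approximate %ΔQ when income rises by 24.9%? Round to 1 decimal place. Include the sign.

21.2%

%ΔQ ≈ η × %ΔI = 0.85 × 24.9% = 21.2%.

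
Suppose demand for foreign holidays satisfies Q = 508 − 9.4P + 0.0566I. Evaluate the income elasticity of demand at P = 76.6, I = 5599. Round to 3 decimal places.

At P = 76.6, I = 5599: Q = 104.863.
Holding P constant, ∂Q/∂I = 0.0566.
η_I = (∂Q/∂I)·(I/Q) = 0.0566 × (5599/104.863) = 3.022.

3.022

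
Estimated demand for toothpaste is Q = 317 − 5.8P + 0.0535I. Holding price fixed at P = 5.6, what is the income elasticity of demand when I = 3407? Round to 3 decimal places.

At P = 5.6, I = 3407: Q = 466.795.
Holding P constant, ∂Q/∂I = 0.0535.
η_I = (∂Q/∂I)·(I/Q) = 0.0535 × (3407/466.795) = 0.390.

0.390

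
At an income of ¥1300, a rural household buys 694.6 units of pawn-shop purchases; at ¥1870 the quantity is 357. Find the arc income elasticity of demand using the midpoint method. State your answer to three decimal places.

ΔQ = 357 − 694.6 = -337.6; midpoint Q̄ = (694.6 + 357)/2 = 525.8.
ΔI = 1870 − 1300 = 570; midpoint Ī = (1300 + 1870)/2 = 1585.
η = (ΔQ/Q̄) ÷ (ΔI/Ī) = (-337.6/525.8) ÷ (570/1585) = -1.785.

-1.785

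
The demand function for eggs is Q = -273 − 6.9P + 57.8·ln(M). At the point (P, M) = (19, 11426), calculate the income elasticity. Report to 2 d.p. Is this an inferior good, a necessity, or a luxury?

At P = 19, M = 11426: Q = 135.963.
Holding P constant, ∂Q/∂M = 57.8/M = 0.00505864.
η_M = (∂Q/∂M)·(M/Q) = 0.00505864 × (11426/135.963) = 0.43.
Since 0 < η < 1, this is a necessity.

0.43 (necessity)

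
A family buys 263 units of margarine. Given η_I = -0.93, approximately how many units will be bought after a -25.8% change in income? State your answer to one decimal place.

%ΔQ ≈ η × %ΔI = -0.93 × (-25.8%) = 23.994%.
New Q ≈ 263 × (1 + 0.23994) = 326.1.

326.1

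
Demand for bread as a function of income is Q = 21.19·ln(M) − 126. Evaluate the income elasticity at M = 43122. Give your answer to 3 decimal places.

At M = 43122: Q = 100.135.
dQ/dM = 21.19/M = 0.000491397 at this income.
η = (dQ/dM)·(M/Q) = 0.000491397 × (43122/100.135) = 0.212.

0.212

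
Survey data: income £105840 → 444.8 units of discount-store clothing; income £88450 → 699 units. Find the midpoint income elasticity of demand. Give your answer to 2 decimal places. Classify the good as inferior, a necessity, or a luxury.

-2.48 (inferior good)

ΔQ = 699 − 444.8 = 254.2; midpoint Q̄ = (444.8 + 699)/2 = 571.9.
ΔI = 88450 − 105840 = -17390; midpoint Ī = (105840 + 88450)/2 = 97145.
η = (ΔQ/Q̄) ÷ (ΔI/Ī) = (254.2/571.9) ÷ (-17390/97145) = -2.48.
η < 0 ⇒ inferior good.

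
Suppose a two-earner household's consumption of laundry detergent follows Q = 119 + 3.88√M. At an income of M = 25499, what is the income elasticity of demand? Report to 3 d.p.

0.419

At M = 25499: Q = 738.574.
dQ/dM = 3.88/(2√M) = 0.012149 at this income.
η = (dQ/dM)·(M/Q) = 0.012149 × (25499/738.574) = 0.419.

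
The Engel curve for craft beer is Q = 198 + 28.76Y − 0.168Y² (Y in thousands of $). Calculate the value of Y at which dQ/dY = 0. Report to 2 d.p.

85.60

dQ/dY = 28.76 − 0.336Y.
The good is inferior where dQ/dY < 0. Setting dQ/dY = 0 gives Y = 28.76 / 0.336 = 85.60.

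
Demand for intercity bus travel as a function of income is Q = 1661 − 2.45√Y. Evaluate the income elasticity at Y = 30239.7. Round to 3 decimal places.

At Y = 30239.7: Q = 1234.956.
dQ/dY = -2.45/(2√Y) = -0.00704445 at this income.
η = (dQ/dY)·(Y/Q) = -0.00704445 × (30239.7/1234.956) = -0.172.

-0.172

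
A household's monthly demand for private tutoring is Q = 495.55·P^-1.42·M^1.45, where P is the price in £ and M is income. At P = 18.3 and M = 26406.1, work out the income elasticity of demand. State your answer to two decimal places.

1.45

For a multiplicative demand Q = A·P^α·M^β, the income elasticity is β everywhere.
Here β = 1.45, so η = 1.45.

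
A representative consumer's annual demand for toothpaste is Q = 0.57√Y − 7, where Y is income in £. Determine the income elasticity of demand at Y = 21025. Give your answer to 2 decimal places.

At Y = 21025: Q = 75.650.
dQ/dY = 0.57/(2√Y) = 0.00196552 at this income.
η = (dQ/dY)·(Y/Q) = 0.00196552 × (21025/75.650) = 0.55.

0.55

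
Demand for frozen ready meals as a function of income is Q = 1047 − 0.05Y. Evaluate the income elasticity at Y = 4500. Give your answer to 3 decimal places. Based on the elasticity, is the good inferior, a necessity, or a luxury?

At Y = 4500: Q = 822.000.
dQ/dY = −0.05.
η = (dQ/dY)·(Y/Q) = -0.05 × (4500/822.000) = -0.274.
Since η < 0, the good is an inferior good.

-0.274 (inferior good)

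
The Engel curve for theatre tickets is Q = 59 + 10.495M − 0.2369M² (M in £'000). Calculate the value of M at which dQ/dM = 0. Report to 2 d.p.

dQ/dM = 10.495 − 0.4738M.
The good is inferior where dQ/dM < 0. Setting dQ/dM = 0 gives M = 10.495 / 0.4738 = 22.15.

22.15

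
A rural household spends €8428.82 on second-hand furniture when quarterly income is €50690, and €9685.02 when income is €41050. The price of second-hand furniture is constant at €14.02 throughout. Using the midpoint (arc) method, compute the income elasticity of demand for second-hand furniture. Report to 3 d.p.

-0.660

With a constant price, Q₁ = 8428.82/14.02 = 601.200 and Q₂ = 9685.02/14.02 = 690.800 (equivalently, work directly with expenditure since P cancels).
Midpoint %ΔQ = (9685.02 − 8428.82)/9056.92 = 0.13870; midpoint %ΔI = (41050 − 50690)/45870 = -0.21016.
η = 0.13870 / -0.21016 = -0.660.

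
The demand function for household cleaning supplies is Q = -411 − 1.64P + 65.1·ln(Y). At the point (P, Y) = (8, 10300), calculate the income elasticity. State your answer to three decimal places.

At P = 8, Y = 10300: Q = 177.397.
Holding P constant, ∂Q/∂Y = 65.1/Y = 0.00632039.
η_Y = (∂Q/∂Y)·(Y/Q) = 0.00632039 × (10300/177.397) = 0.367.

0.367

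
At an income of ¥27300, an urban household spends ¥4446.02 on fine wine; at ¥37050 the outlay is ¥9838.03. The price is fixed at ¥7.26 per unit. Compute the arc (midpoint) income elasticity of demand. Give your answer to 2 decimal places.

With a constant price, Q₁ = 4446.02/7.26 = 612.399 and Q₂ = 9838.03/7.26 = 1355.101 (equivalently, work directly with expenditure since P cancels).
Midpoint %ΔQ = (9838.03 − 4446.02)/7142.03 = 0.75497; midpoint %ΔI = (37050 − 27300)/32175 = 0.30303.
η = 0.75497 / 0.30303 = 2.49.

2.49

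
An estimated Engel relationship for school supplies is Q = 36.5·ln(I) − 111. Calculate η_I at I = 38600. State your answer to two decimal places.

0.13

At I = 38600: Q = 274.477.
dQ/dI = 36.5/I = 0.000945596 at this income.
η = (dQ/dI)·(I/Q) = 0.000945596 × (38600/274.477) = 0.13.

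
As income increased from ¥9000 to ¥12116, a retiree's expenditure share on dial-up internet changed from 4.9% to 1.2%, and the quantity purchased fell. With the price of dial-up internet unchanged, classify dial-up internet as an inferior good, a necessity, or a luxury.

Quantity demanded falls as income rises, so η < 0.

inferior good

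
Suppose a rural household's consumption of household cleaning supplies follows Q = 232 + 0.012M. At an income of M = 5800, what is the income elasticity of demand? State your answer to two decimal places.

0.23

At M = 5800: Q = 301.600.
dQ/dM = 0.012.
η = (dQ/dM)·(M/Q) = 0.012 × (5800/301.600) = 0.23.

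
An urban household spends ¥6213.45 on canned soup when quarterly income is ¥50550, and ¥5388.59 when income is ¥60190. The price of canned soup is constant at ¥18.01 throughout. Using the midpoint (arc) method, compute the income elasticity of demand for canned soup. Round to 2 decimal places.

-0.82

With a constant price, Q₁ = 6213.45/18.01 = 345.000 and Q₂ = 5388.59/18.01 = 299.200 (equivalently, work directly with expenditure since P cancels).
Midpoint %ΔQ = (5388.59 − 6213.45)/5801.02 = -0.14219; midpoint %ΔI = (60190 − 50550)/55370 = 0.17410.
η = -0.14219 / 0.17410 = -0.82.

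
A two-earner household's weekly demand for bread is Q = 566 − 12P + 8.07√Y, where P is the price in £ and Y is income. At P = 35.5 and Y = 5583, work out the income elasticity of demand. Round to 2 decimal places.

At P = 35.5, Y = 5583: Q = 742.986.
Holding P constant, ∂Q/∂Y = 8.07/(2√Y) = 0.054002.
η_Y = (∂Q/∂Y)·(Y/Q) = 0.054002 × (5583/742.986) = 0.41.

0.41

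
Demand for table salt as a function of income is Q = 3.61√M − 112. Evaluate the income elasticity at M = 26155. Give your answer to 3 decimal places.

0.619

At M = 26155: Q = 471.828.
dQ/dM = 3.61/(2√M) = 0.0111609 at this income.
η = (dQ/dM)·(M/Q) = 0.0111609 × (26155/471.828) = 0.619.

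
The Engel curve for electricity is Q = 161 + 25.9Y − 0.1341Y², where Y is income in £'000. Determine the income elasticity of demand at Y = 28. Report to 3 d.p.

0.659

At Y = 28: Q = 781.0656.
dQ/dY = 25.9 − 0.2682Y = 18.39040.
η = (dQ/dY)·(Y/Q) = 18.39040 × (28/781.0656) = 0.659.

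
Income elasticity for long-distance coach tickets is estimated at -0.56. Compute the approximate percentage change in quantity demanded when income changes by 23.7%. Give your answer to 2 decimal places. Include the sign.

%ΔQ ≈ η × %ΔI = -0.56 × 23.7% = -13.27%.

-13.27%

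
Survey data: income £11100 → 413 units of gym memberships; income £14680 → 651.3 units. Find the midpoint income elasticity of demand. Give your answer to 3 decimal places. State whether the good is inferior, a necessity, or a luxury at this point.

ΔQ = 651.3 − 413 = 238.3; midpoint Q̄ = (413 + 651.3)/2 = 532.15.
ΔI = 14680 − 11100 = 3580; midpoint Ī = (11100 + 14680)/2 = 12890.
η = (ΔQ/Q̄) ÷ (ΔI/Ī) = (238.3/532.15) ÷ (3580/12890) = 1.612.
η > 1 ⇒ luxury.

1.612 (luxury)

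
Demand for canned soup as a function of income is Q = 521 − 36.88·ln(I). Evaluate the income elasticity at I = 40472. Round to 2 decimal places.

At I = 40472: Q = 129.763.
dQ/dI = -36.88/I = -0.000911247 at this income.
η = (dQ/dI)·(I/Q) = -0.000911247 × (40472/129.763) = -0.28.

-0.28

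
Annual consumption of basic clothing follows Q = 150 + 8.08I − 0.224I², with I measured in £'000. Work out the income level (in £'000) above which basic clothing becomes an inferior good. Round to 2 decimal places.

dQ/dI = 8.08 − 0.448I.
The good is inferior where dQ/dI < 0. Setting dQ/dI = 0 gives I = 8.08 / 0.448 = 18.04.

18.04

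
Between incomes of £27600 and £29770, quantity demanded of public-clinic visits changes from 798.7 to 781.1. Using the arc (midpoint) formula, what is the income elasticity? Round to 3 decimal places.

ΔQ = 781.1 − 798.7 = -17.6; midpoint Q̄ = (798.7 + 781.1)/2 = 789.9.
ΔI = 29770 − 27600 = 2170; midpoint Ī = (27600 + 29770)/2 = 28685.
η = (ΔQ/Q̄) ÷ (ΔI/Ī) = (-17.6/789.9) ÷ (2170/28685) = -0.295.

-0.295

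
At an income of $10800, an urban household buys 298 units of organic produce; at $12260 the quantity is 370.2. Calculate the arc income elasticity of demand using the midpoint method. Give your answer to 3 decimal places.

1.707

ΔQ = 370.2 − 298 = 72.2; midpoint Q̄ = (298 + 370.2)/2 = 334.1.
ΔI = 12260 − 10800 = 1460; midpoint Ī = (10800 + 12260)/2 = 11530.
η = (ΔQ/Q̄) ÷ (ΔI/Ī) = (72.2/334.1) ÷ (1460/11530) = 1.707.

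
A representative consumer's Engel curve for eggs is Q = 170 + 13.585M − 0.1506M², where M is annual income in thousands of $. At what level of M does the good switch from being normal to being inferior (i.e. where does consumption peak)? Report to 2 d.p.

45.10

dQ/dM = 13.585 − 0.3012M.
The good is inferior where dQ/dM < 0. Setting dQ/dM = 0 gives M = 13.585 / 0.3012 = 45.10.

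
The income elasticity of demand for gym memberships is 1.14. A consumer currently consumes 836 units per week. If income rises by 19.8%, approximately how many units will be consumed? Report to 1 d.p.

%ΔQ ≈ η × %ΔI = 1.14 × 19.8% = 22.572%.
New Q ≈ 836 × (1 + 0.22572) = 1024.7.

1024.7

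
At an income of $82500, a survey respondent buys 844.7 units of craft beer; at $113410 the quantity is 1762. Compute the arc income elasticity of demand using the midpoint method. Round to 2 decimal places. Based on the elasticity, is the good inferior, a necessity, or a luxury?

2.23 (luxury)

ΔQ = 1762 − 844.7 = 917.3; midpoint Q̄ = (844.7 + 1762)/2 = 1303.35.
ΔI = 113410 − 82500 = 30910; midpoint Ī = (82500 + 113410)/2 = 97955.
η = (ΔQ/Q̄) ÷ (ΔI/Ī) = (917.3/1303.35) ÷ (30910/97955) = 2.23.
η > 1 ⇒ luxury.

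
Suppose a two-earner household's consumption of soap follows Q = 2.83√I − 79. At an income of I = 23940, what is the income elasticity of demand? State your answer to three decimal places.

At I = 23940: Q = 358.873.
dQ/dI = 2.83/(2√I) = 0.00914522 at this income.
η = (dQ/dI)·(I/Q) = 0.00914522 × (23940/358.873) = 0.610.

0.610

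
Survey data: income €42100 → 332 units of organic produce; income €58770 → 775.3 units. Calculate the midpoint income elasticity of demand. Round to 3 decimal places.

ΔQ = 775.3 − 332 = 443.3; midpoint Q̄ = (332 + 775.3)/2 = 553.65.
ΔI = 58770 − 42100 = 16670; midpoint Ī = (42100 + 58770)/2 = 50435.
η = (ΔQ/Q̄) ÷ (ΔI/Ī) = (443.3/553.65) ÷ (16670/50435) = 2.422.

2.422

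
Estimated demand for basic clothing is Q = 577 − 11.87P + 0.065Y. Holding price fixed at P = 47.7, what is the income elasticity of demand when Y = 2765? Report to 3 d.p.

At P = 47.7, Y = 2765: Q = 190.526.
Holding P constant, ∂Q/∂Y = 0.065.
η_Y = (∂Q/∂Y)·(Y/Q) = 0.065 × (2765/190.526) = 0.943.

0.943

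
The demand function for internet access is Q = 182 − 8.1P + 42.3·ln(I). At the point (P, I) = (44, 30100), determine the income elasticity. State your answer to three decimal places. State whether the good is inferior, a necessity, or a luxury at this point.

At P = 44, I = 30100: Q = 261.809.
Holding P constant, ∂Q/∂I = 42.3/I = 0.00140532.
η_I = (∂Q/∂I)·(I/Q) = 0.00140532 × (30100/261.809) = 0.162.
Since 0 < η < 1, this is a necessity.

0.162 (necessity)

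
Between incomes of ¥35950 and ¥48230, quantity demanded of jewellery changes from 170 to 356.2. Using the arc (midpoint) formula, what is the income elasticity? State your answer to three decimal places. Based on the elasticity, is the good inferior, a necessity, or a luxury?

2.426 (luxury)

ΔQ = 356.2 − 170 = 186.2; midpoint Q̄ = (170 + 356.2)/2 = 263.1.
ΔI = 48230 − 35950 = 12280; midpoint Ī = (35950 + 48230)/2 = 42090.
η = (ΔQ/Q̄) ÷ (ΔI/Ī) = (186.2/263.1) ÷ (12280/42090) = 2.426.
η > 1 ⇒ luxury.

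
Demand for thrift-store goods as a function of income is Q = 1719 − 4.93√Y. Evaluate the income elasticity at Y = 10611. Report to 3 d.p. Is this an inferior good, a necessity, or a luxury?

-0.210 (inferior good)

At Y = 10611: Q = 1211.162.
dQ/dY = -4.93/(2√Y) = -0.0239298 at this income.
η = (dQ/dY)·(Y/Q) = -0.0239298 × (10611/1211.162) = -0.210.
Since η < 0, the good is an inferior good.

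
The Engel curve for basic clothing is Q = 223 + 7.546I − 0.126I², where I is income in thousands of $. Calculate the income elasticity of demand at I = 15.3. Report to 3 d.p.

0.183

At I = 15.3: Q = 308.9585.
dQ/dI = 7.546 − 0.252I = 3.69040.
η = (dQ/dI)·(I/Q) = 3.69040 × (15.3/308.9585) = 0.183.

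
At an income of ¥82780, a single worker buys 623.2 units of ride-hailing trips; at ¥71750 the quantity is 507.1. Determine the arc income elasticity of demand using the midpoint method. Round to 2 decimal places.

ΔQ = 507.1 − 623.2 = -116.1; midpoint Q̄ = (623.2 + 507.1)/2 = 565.15.
ΔI = 71750 − 82780 = -11030; midpoint Ī = (82780 + 71750)/2 = 77265.
η = (ΔQ/Q̄) ÷ (ΔI/Ī) = (-116.1/565.15) ÷ (-11030/77265) = 1.44.

1.44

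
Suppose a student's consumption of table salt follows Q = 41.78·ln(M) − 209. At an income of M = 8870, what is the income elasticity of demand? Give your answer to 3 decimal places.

0.245

At M = 8870: Q = 170.798.
dQ/dM = 41.78/M = 0.00471026 at this income.
η = (dQ/dM)·(M/Q) = 0.00471026 × (8870/170.798) = 0.245.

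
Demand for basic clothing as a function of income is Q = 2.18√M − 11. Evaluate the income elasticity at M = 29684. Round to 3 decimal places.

At M = 29684: Q = 364.593.
dQ/dM = 2.18/(2√M) = 0.00632653 at this income.
η = (dQ/dM)·(M/Q) = 0.00632653 × (29684/364.593) = 0.515.

0.515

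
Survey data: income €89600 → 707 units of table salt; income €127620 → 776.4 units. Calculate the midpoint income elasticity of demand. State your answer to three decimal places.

ΔQ = 776.4 − 707 = 69.4; midpoint Q̄ = (707 + 776.4)/2 = 741.7.
ΔI = 127620 − 89600 = 38020; midpoint Ī = (89600 + 127620)/2 = 108610.
η = (ΔQ/Q̄) ÷ (ΔI/Ī) = (69.4/741.7) ÷ (38020/108610) = 0.267.

0.267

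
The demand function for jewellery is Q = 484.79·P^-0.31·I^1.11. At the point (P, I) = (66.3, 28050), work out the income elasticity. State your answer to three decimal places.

For a multiplicative demand Q = A·P^α·I^β, the income elasticity is β everywhere.
Here β = 1.11, so η = 1.110.

1.110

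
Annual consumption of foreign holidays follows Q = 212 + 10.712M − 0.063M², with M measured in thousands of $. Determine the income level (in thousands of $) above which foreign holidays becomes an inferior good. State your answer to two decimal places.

85.02

dQ/dM = 10.712 − 0.126M.
The good is inferior where dQ/dM < 0. Setting dQ/dM = 0 gives M = 10.712 / 0.126 = 85.02.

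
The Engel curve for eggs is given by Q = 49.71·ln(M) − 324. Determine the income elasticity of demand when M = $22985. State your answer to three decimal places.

At M = 22985: Q = 175.218.
dQ/dM = 49.71/M = 0.00216271 at this income.
η = (dQ/dM)·(M/Q) = 0.00216271 × (22985/175.218) = 0.284.

0.284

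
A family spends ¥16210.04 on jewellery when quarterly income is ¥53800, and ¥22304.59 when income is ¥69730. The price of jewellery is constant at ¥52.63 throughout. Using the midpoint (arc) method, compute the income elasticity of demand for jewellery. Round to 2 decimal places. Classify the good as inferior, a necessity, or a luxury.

With a constant price, Q₁ = 16210.04/52.63 = 308.000 and Q₂ = 22304.59/52.63 = 423.800 (equivalently, work directly with expenditure since P cancels).
Midpoint %ΔQ = (22304.59 − 16210.04)/19257.32 = 0.31648; midpoint %ΔI = (69730 − 53800)/61765 = 0.25791.
η = 0.31648 / 0.25791 = 1.23.
η > 1 ⇒ luxury.

1.23 (luxury)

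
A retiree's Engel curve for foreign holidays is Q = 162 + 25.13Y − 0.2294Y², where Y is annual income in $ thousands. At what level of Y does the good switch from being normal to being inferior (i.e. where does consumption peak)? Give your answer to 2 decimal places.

dQ/dY = 25.13 − 0.4588Y.
The good is inferior where dQ/dY < 0. Setting dQ/dY = 0 gives Y = 25.13 / 0.4588 = 54.77.

54.77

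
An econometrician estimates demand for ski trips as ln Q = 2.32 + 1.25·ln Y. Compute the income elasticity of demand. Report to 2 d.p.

In a log-linear demand, the coefficient on ln Y is the income elasticity.
So η = 1.25.

1.25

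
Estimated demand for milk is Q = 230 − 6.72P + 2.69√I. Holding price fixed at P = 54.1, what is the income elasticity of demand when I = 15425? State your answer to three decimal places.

0.833

At P = 54.1, I = 15425: Q = 200.539.
Holding P constant, ∂Q/∂I = 2.69/(2√I) = 0.0108295.
η_I = (∂Q/∂I)·(I/Q) = 0.0108295 × (15425/200.539) = 0.833.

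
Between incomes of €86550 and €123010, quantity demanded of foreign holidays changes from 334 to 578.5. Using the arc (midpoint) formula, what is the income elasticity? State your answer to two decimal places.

ΔQ = 578.5 − 334 = 244.5; midpoint Q̄ = (334 + 578.5)/2 = 456.25.
ΔI = 123010 − 86550 = 36460; midpoint Ī = (86550 + 123010)/2 = 104780.
η = (ΔQ/Q̄) ÷ (ΔI/Ī) = (244.5/456.25) ÷ (36460/104780) = 1.54.

1.54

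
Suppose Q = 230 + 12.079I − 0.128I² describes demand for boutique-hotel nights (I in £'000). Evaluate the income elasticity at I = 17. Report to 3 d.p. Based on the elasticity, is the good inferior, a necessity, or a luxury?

0.330 (necessity)

At I = 17: Q = 398.3510.
dQ/dI = 12.079 − 0.256I = 7.72700.
η = (dQ/dI)·(I/Q) = 7.72700 × (17/398.3510) = 0.330.
0 < η < 1 ⇒ necessity.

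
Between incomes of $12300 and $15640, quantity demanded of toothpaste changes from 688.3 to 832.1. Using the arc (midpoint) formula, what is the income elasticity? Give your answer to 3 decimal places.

0.791

ΔQ = 832.1 − 688.3 = 143.8; midpoint Q̄ = (688.3 + 832.1)/2 = 760.2.
ΔI = 15640 − 12300 = 3340; midpoint Ī = (12300 + 15640)/2 = 13970.
η = (ΔQ/Q̄) ÷ (ΔI/Ī) = (143.8/760.2) ÷ (3340/13970) = 0.791.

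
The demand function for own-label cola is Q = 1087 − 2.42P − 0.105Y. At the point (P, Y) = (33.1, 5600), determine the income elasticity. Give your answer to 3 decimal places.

-1.404

At P = 33.1, Y = 5600: Q = 418.898.
Holding P constant, ∂Q/∂Y = −0.105.
η_Y = (∂Q/∂Y)·(Y/Q) = -0.105 × (5600/418.898) = -1.404.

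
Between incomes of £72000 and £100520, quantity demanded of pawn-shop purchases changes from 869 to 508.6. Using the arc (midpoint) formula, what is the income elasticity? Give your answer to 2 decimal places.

ΔQ = 508.6 − 869 = -360.4; midpoint Q̄ = (869 + 508.6)/2 = 688.8.
ΔI = 100520 − 72000 = 28520; midpoint Ī = (72000 + 100520)/2 = 86260.
η = (ΔQ/Q̄) ÷ (ΔI/Ī) = (-360.4/688.8) ÷ (28520/86260) = -1.58.

-1.58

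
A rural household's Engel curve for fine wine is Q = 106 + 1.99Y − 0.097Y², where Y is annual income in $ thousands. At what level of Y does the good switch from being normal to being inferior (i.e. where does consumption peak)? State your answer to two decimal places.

dQ/dY = 1.99 − 0.194Y.
The good is inferior where dQ/dY < 0. Setting dQ/dY = 0 gives Y = 1.99 / 0.194 = 10.26.

10.26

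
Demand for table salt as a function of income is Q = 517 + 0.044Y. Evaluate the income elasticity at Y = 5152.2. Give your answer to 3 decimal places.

At Y = 5152.2: Q = 743.697.
dQ/dY = 0.044.
η = (dQ/dY)·(Y/Q) = 0.044 × (5152.2/743.697) = 0.305.

0.305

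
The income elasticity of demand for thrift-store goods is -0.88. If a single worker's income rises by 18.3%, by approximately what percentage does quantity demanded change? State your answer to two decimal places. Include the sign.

%ΔQ ≈ η × %ΔI = -0.88 × 18.3% = -16.10%.

-16.10%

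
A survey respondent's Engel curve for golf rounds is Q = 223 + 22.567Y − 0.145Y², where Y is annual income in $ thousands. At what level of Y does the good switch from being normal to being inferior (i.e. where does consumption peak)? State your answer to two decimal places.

77.82

dQ/dY = 22.567 − 0.29Y.
The good is inferior where dQ/dY < 0. Setting dQ/dY = 0 gives Y = 22.567 / 0.29 = 77.82.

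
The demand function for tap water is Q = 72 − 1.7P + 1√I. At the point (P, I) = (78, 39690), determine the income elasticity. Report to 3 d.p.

At P = 78, I = 39690: Q = 138.623.
Holding P constant, ∂Q/∂I = 1/(2√I) = 0.00250974.
η_I = (∂Q/∂I)·(I/Q) = 0.00250974 × (39690/138.623) = 0.719.

0.719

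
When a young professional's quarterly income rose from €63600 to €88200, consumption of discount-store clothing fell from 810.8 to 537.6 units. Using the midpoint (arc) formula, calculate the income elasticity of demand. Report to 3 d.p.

-1.250

ΔQ = 537.6 − 810.8 = -273.2; midpoint Q̄ = (810.8 + 537.6)/2 = 674.2.
ΔI = 88200 − 63600 = 24600; midpoint Ī = (63600 + 88200)/2 = 75900.
η = (ΔQ/Q̄) ÷ (ΔI/Ī) = (-273.2/674.2) ÷ (24600/75900) = -1.250.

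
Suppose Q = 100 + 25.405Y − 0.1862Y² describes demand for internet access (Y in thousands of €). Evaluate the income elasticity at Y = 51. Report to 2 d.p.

0.36

At Y = 51: Q = 911.3488.
dQ/dY = 25.405 − 0.3724Y = 6.41260.
η = (dQ/dY)·(Y/Q) = 6.41260 × (51/911.3488) = 0.36.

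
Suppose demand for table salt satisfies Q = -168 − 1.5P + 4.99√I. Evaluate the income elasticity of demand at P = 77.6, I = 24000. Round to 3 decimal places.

0.791

At P = 77.6, I = 24000: Q = 488.647.
Holding P constant, ∂Q/∂I = 4.99/(2√I) = 0.0161052.
η_I = (∂Q/∂I)·(I/Q) = 0.0161052 × (24000/488.647) = 0.791.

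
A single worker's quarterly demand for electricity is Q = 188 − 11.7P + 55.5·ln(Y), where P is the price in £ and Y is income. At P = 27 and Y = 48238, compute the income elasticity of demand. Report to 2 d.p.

0.12

At P = 27, Y = 48238: Q = 470.607.
Holding P constant, ∂Q/∂Y = 55.5/Y = 0.00115055.
η_Y = (∂Q/∂Y)·(Y/Q) = 0.00115055 × (48238/470.607) = 0.12.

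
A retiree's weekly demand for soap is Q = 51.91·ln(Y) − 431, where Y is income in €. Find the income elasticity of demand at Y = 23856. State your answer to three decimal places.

0.563

At Y = 23856: Q = 92.242.
dQ/dY = 51.91/Y = 0.00217597 at this income.
η = (dQ/dY)·(Y/Q) = 0.00217597 × (23856/92.242) = 0.563.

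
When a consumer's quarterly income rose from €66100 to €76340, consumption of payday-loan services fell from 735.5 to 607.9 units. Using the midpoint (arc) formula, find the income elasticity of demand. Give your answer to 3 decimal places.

ΔQ = 607.9 − 735.5 = -127.6; midpoint Q̄ = (735.5 + 607.9)/2 = 671.7.
ΔI = 76340 − 66100 = 10240; midpoint Ī = (66100 + 76340)/2 = 71220.
η = (ΔQ/Q̄) ÷ (ΔI/Ī) = (-127.6/671.7) ÷ (10240/71220) = -1.321.

-1.321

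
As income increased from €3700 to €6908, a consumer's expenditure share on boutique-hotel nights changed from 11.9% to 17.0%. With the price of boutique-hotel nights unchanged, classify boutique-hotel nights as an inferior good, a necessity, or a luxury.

The budget share rises as income rises, so η > 1.

luxury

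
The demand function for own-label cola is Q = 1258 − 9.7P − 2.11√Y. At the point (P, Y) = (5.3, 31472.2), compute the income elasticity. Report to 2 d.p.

-0.22

At P = 5.3, Y = 31472.2: Q = 832.267.
Holding P constant, ∂Q/∂Y = -2.11/(2√Y) = -0.00594688.
η_Y = (∂Q/∂Y)·(Y/Q) = -0.00594688 × (31472.2/832.267) = -0.22.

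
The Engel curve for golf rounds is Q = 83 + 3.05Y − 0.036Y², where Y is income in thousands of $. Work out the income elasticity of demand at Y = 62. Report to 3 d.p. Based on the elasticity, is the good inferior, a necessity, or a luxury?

At Y = 62: Q = 133.7160.
dQ/dY = 3.05 − 0.072Y = -1.41400.
η = (dQ/dY)·(Y/Q) = -1.41400 × (62/133.7160) = -0.656.
η < 0 ⇒ inferior good.

-0.656 (inferior good)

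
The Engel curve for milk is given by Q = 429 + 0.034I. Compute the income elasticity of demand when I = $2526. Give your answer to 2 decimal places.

At I = 2526: Q = 514.884.
dQ/dI = 0.034.
η = (dQ/dI)·(I/Q) = 0.034 × (2526/514.884) = 0.17.

0.17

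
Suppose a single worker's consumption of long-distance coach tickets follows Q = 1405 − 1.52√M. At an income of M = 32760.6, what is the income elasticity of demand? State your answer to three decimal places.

-0.122

At M = 32760.6: Q = 1129.882.
dQ/dM = -1.52/(2√M) = -0.00419892 at this income.
η = (dQ/dM)·(M/Q) = -0.00419892 × (32760.6/1129.882) = -0.122.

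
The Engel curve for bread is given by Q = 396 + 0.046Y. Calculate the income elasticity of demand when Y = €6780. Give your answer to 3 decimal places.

0.441

At Y = 6780: Q = 707.880.
dQ/dY = 0.046.
η = (dQ/dY)·(Y/Q) = 0.046 × (6780/707.880) = 0.441.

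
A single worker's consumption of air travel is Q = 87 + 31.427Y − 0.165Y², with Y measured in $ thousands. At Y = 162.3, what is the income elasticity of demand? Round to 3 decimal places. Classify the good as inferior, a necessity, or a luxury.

At Y = 162.3: Q = 841.2892.
dQ/dY = 31.427 − 0.33Y = -22.13200.
η = (dQ/dY)·(Y/Q) = -22.13200 × (162.3/841.2892) = -4.270.
η < 0 ⇒ inferior good.

-4.270 (inferior good)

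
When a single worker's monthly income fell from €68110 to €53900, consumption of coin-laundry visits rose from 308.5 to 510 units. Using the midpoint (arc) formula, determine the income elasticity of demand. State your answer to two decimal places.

-2.11

ΔQ = 510 − 308.5 = 201.5; midpoint Q̄ = (308.5 + 510)/2 = 409.25.
ΔI = 53900 − 68110 = -14210; midpoint Ī = (68110 + 53900)/2 = 61005.
η = (ΔQ/Q̄) ÷ (ΔI/Ī) = (201.5/409.25) ÷ (-14210/61005) = -2.11.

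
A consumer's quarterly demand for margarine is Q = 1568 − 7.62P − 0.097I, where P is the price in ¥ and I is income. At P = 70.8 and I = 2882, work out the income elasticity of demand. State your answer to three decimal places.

-0.373

At P = 70.8, I = 2882: Q = 748.950.
Holding P constant, ∂Q/∂I = −0.097.
η_I = (∂Q/∂I)·(I/Q) = -0.097 × (2882/748.950) = -0.373.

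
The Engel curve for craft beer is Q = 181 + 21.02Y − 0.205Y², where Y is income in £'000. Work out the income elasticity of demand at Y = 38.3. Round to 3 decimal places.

0.297

At Y = 38.3: Q = 685.3536.
dQ/dY = 21.02 − 0.41Y = 5.31700.
η = (dQ/dY)·(Y/Q) = 5.31700 × (38.3/685.3536) = 0.297.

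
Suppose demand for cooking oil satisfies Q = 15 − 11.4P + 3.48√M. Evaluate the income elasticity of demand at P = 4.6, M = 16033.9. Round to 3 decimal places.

At P = 4.6, M = 16033.9: Q = 403.215.
Holding P constant, ∂Q/∂M = 3.48/(2√M) = 0.0137414.
η_M = (∂Q/∂M)·(M/Q) = 0.0137414 × (16033.9/403.215) = 0.546.

0.546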